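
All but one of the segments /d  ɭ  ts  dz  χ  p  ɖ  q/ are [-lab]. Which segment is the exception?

Every segment except /p/ is [-labial]. /p/ (voiceless bilabial stop) is [+labial], so it is the exception.

p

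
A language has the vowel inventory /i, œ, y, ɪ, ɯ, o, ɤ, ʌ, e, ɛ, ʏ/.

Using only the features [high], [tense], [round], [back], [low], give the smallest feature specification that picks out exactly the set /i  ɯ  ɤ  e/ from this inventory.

[−round, +tense]

Every target segment is [−round], [+tense]; each remaining inventory member fails at least one of these. Each conjunct is needed — [+tense] alone would also admit /y, o/; [−round] alone would also admit /ɪ, ʌ, ɛ/ — and no other single listed feature has exactly this extension, so two is the minimum.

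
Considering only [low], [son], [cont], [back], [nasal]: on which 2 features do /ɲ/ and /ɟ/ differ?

The two segments share [−low], [−continuant], [−back]. The only features from the list on which they differ: /ɲ/ is [+sonorant] while /ɟ/ is [−sonorant]; /ɲ/ is [+nasal] while /ɟ/ is [−nasal].

[sonorant], [nasal]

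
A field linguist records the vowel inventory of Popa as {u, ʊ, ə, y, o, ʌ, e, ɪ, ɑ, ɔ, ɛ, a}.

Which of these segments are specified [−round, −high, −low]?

Among the inventory, the [−round] segments are /ə, ʌ, e, ɪ, ɑ, ɛ, a/.
Among these, [−high] gives /ə, ʌ, e, ɑ, ɛ, a/.
Then [−low] leaves /ə, ʌ, e, ɛ/.

ə, ʌ, e, ɛ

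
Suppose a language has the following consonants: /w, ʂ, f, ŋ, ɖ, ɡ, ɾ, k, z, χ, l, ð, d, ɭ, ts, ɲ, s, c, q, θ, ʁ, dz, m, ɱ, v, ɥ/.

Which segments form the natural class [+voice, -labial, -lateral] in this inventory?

ŋ, ɖ, ɡ, ɾ, z, ð, d, ɲ, ʁ, dz

Checking each segment against [+voice], [-labial], [-lateral]: /ŋ/ (velar nasal), /ɖ/ (voiced retroflex stop), /ɡ/ (voiced velar stop), /ɾ/ (alveolar tap), /z/ (voiced alveolar fricative), /ð/ (voiced dental fricative), among others, satisfy every feature; every other segment in the inventory fails at least one.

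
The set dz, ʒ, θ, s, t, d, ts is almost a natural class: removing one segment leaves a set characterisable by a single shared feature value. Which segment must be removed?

/ts, t, θ, dz, d, s/ are all [+anterior], but /ʒ/ (voiced postalveolar fricative) is [-anterior]. No other single segment can be removed to leave a set sharing one feature value that the removed segment lacks, so /ʒ/ is the odd one out.

ʒ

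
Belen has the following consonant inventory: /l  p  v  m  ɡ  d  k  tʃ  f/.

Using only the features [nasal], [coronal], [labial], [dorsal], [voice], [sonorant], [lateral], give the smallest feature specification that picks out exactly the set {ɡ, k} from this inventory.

[+dorsal]

The target set is precisely the extension of [+dorsal] in this inventory.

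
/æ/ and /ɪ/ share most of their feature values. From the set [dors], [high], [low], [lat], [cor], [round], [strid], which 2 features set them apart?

[high], [low]

/æ/ (low front unrounded vowel) and /ɪ/ (high front unrounded lax vowel) agree on [+dorsal], [−lateral], [−coronal], [−round], [−strident]. They differ on [high] (/æ/ [−], /ɪ/ [+]), [low] (/æ/ [+], /ɪ/ [−]).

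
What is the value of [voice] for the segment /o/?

[+voice]

/o/ is the mid back rounded tense vowel, hence [+voice].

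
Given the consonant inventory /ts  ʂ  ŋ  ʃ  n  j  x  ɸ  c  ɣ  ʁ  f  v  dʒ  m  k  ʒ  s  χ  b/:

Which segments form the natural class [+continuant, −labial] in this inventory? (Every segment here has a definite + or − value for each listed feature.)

ʂ, ʃ, j, x, ɣ, ʁ, ʒ, s, χ

Checking each segment against [+continuant], [−labial]: /ʂ/ (voiceless retroflex fricative), /ʃ/ (voiceless postalveolar fricative), /j/ (palatal glide), /x/ (voiceless velar fricative), /ɣ/ (voiced velar fricative), /ʁ/ (voiced uvular fricative), among others, satisfy every feature; every other segment in the inventory fails at least one.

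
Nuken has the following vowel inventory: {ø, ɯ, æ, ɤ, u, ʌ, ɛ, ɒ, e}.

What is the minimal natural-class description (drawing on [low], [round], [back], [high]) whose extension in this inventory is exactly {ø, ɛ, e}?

[−low, −back]

The class [−low], [−back] has exactly /ø, ɛ, e/ as its extension in this inventory. No smaller conjunction from the listed features achieves this: [−back] alone would also admit /æ/; [−low] alone would also admit /ɯ, ɤ, u, ʌ/; and checking the remaining single features turns up none with this extension.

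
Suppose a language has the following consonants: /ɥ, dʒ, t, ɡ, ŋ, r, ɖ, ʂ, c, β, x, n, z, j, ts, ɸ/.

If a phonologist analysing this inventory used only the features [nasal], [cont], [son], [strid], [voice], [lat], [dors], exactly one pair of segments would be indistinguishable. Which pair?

On the given features, /ɥ/ and /j/ have an identical profile: [−nasal], [+continuant], [+sonorant], [−strident], [+voice], [−lateral], [+dorsal]. No other two segments in the inventory coincide on all 7 features. (They do differ in [labial] and [round], which are not among the given features.)

ɥ, j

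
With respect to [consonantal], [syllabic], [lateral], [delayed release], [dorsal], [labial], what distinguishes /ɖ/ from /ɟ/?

The two segments share [+consonantal], [−syllabic], [−lateral], [−delayed release], [−labial]. The only feature from the list on which they differ: /ɖ/ is [−dorsal] while /ɟ/ is [+dorsal].

[dorsal]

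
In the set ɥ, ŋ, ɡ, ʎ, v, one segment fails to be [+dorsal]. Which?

/ɡ, ŋ, ɥ, ʎ/ are all [+dorsal]; /v/ (voiced labiodental fricative) is [−dorsal].

v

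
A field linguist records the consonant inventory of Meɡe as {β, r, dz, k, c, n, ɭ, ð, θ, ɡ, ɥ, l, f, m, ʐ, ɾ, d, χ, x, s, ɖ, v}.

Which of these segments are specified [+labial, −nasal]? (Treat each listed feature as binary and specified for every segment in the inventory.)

β, ɥ, f, v

The [+labial] segments are /β, ɥ, f, m, v/.
Within that set, [−nasal] leaves /β, ɥ, f, v/.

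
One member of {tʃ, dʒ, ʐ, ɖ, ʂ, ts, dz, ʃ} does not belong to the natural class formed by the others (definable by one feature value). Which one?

The remaining segments after removing /ɖ/ share [+strident]; /ɖ/ (voiced retroflex stop) is [−strident]. For every other candidate removal, the leftover set fails to share any single feature value that the removed segment lacks.

ɖ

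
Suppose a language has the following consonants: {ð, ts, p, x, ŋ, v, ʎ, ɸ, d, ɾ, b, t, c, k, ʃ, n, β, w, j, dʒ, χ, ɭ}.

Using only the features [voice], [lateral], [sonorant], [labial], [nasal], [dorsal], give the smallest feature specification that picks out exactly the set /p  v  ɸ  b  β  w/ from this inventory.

[+labial]

Every target segment is [+labial] and no other inventory member is, so one feature is enough.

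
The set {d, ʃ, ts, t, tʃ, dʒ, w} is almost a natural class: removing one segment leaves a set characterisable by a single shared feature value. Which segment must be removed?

w

The remaining segments after removing /w/ share [+coronal]; /w/ (labial-velar glide) is [−coronal]. For every other candidate removal, the leftover set fails to share any single feature value that the removed segment lacks.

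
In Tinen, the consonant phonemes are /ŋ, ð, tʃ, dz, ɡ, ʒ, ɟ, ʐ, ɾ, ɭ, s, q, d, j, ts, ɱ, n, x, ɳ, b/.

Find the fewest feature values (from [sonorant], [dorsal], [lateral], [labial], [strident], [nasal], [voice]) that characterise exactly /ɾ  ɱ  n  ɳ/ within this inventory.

[+sonorant, −lateral, −dorsal]

The class [+sonorant], [−lateral], [−dorsal] has exactly /ɾ, ɱ, n, ɳ/ as its extension in this inventory. No smaller conjunction from the listed features achieves this: [−lateral, −dorsal] alone would also admit /ð, tʃ, dz, ʒ, …/; [+sonorant, −dorsal] alone would also admit /ɭ/; [+sonorant, −lateral] alone would also admit /ŋ, j/; and checking the remaining two-feature bundles turns up none with this extension.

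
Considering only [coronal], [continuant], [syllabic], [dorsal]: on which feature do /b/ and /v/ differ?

The two segments share [-coronal], [-syllabic], [-dorsal]. The only feature from the list on which they differ: /b/ is [-continuant] while /v/ is [+continuant].

[continuant]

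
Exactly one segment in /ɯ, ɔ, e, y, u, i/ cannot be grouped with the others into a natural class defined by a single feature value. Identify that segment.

The remaining segments after removing /ɔ/ share [+tense]; /ɔ/ (mid back rounded lax vowel) is [−tense]. For every other candidate removal, the leftover set fails to share any single feature value that the removed segment lacks.

ɔ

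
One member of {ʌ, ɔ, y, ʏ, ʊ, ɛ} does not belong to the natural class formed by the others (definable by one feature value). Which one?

y

[tense] groups all but one: /ɔ, ɛ, ʌ, ʏ, ʊ/ share [−tense] while /y/ (high front rounded tense vowel) alone is [+tense]. Removing any other segment would not leave a single-feature class that excludes it.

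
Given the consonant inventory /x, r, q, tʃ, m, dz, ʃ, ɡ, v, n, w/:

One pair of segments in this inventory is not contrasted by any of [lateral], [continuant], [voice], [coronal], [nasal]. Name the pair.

/v/ (voiced labiodental fricative) and /w/ (labial-velar glide) are both [-lateral], [+continuant], [+voice], [-coronal], [-nasal], so none of the listed features separates them. (They do differ in [sonorant], [round] and [dorsal], which are not among the given features.) Every other pair in the inventory differs on at least one listed feature.

v, w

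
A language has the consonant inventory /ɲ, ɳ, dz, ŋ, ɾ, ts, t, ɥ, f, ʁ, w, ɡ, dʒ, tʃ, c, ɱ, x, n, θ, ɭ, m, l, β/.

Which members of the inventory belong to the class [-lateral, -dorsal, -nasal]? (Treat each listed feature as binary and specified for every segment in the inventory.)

dz, ɾ, ts, t, f, dʒ, tʃ, θ, β

Eliminate segments failing any feature: /ɲ, ŋ, ɥ, ʁ, w, ɡ, c, x/ are [+dorsal]; /ɳ, ɱ, n, m/ are [+nasal]; /ɭ, l/ are [+lateral]. The remaining /dz, ɾ, ts, t, f, dʒ, tʃ, θ, β/ satisfy [-lateral], [-dorsal], [-nasal].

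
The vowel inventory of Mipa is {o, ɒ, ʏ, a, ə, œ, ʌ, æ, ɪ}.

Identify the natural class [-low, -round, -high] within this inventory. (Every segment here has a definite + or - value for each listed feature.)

Checking each segment against [-low], [-round], [-high]: /ə/ (mid central vowel (schwa)), /ʌ/ (mid back unrounded lax vowel) satisfy every feature; every other segment in the inventory fails at least one.

ə, ʌ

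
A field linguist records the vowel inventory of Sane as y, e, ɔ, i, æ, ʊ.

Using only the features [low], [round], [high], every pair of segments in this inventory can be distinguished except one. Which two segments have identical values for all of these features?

Both /y/ and /ʊ/ are [−low], [+round], [+high]. Since the list omits [back] and [tense] — which do distinguish the high front rounded tense vowel from the high back rounded lax vowel — this pair collapses; all other pairs remain distinct.

y, ʊ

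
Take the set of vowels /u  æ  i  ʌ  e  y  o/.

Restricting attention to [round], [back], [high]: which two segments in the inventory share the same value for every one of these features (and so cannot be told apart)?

æ, e

On the given features, /æ/ and /e/ have an identical profile: [-round], [-back], [-high]. No other two segments in the inventory coincide on all 3 features. (They do differ in [low], which is not among the given features.)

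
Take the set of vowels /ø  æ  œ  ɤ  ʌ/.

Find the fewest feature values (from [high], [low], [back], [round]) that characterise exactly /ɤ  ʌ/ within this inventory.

/ɤ, ʌ/ are exactly the [+back] segments in the inventory, so a single feature suffices.

[+back]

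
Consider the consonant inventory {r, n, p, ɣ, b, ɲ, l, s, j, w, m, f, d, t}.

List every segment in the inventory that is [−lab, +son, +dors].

Checking each segment against [−labial], [+sonorant], [+dorsal]: /ɲ/ (palatal nasal), /j/ (palatal glide) satisfy every feature; every other segment in the inventory fails at least one.

ɲ, j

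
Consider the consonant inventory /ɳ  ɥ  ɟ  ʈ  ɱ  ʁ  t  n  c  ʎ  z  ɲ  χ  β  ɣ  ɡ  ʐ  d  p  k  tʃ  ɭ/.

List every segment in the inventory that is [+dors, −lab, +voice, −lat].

ɟ, ʁ, ɲ, ɣ, ɡ

Eliminate segments failing any feature: /ɳ, ʈ, ɱ, t, n, z, β, ʐ, d, p, tʃ, ɭ/ are [−dorsal]; /ɥ/ is [+labial]; /c, χ, k/ are [−voice]; /ʎ/ is [+lateral]. The remaining /ɟ, ʁ, ɲ, ɣ, ɡ/ satisfy [+dorsal], [−labial], [+voice], [−lateral].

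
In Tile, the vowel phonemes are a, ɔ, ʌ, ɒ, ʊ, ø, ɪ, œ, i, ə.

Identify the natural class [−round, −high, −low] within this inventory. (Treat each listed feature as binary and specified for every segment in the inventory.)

Eliminate segments failing any feature: /a/ is [+low]; /ɔ, ɒ, ʊ, ø, œ/ are [+round]; /ɪ, i/ are [+high]. The remaining /ʌ, ə/ satisfy [−round], [−high], [−low].

ʌ, ə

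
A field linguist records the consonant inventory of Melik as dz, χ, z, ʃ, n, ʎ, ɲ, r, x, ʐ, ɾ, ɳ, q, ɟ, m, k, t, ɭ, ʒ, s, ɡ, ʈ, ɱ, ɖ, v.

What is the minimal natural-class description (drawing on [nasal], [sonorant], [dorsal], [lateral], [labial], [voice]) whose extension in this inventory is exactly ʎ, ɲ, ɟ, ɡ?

/ʎ, ɲ, ɟ, ɡ/ are all [+voice], [+dorsal], and no other segment in the inventory matches both values. Dropping any one of them over-generates: [+dorsal] alone would also admit /χ, x, q, k/; [+voice] alone would also admit /dz, z, n, r, …/. No other single listed feature picks out exactly this set either, so fewer than two features will not do.

[+voice, +dorsal]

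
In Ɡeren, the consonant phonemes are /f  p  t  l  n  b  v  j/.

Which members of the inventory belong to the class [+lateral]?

The feature [lateral] marks segments produced with airflow around the side(s) of the tongue. In this inventory /l/ has that property, so it is [+lateral]; /f, p, t, n, b, v, j/ are [−lateral].

l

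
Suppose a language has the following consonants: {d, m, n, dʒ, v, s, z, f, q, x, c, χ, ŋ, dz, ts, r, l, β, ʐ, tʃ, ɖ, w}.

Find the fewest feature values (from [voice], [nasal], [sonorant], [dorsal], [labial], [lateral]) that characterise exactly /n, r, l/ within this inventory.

[+sonorant, −labial, −dorsal]

Every target segment is [+sonorant], [−labial], [−dorsal]; each remaining inventory member fails at least one of these. Each conjunct is needed — [−labial, −dorsal] alone would also admit /d, dʒ, s, z, …/; [+sonorant, −dorsal] alone would also admit /m/; [+sonorant, −labial] alone would also admit /ŋ/ — and no other combination of two listed features has exactly this extension, so three is the minimum.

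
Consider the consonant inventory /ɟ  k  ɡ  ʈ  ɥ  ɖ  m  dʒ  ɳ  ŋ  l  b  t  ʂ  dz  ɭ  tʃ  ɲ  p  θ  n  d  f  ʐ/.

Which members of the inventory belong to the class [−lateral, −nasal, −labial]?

ɟ, k, ɡ, ʈ, ɖ, dʒ, t, ʂ, dz, tʃ, θ, d, ʐ

Among the inventory, the [−lateral] segments are /ɟ, k, ɡ, ʈ, ɥ, ɖ, m, dʒ, ɳ, ŋ, b, t, ʂ, dz, tʃ, ɲ, p, θ, n, d, f, ʐ/.
Then [−nasal] gives /ɟ, k, ɡ, ʈ, ɥ, ɖ, dʒ, b, t, ʂ, dz, tʃ, p, θ, d, f, ʐ/.
Intersecting with [−labial] leaves /ɟ, k, ɡ, ʈ, ɖ, dʒ, t, ʂ, dz, tʃ, θ, d, ʐ/.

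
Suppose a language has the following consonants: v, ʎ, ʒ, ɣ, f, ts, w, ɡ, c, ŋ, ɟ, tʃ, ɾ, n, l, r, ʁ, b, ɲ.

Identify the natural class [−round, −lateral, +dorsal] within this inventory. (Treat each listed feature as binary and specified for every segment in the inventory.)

ɣ, ɡ, c, ŋ, ɟ, ʁ, ɲ

Checking each segment against [−round], [−lateral], [+dorsal]: /ɣ/ (voiced velar fricative), /ɡ/ (voiced velar stop), /c/ (voiceless palatal stop), /ŋ/ (velar nasal), /ɟ/ (voiced palatal stop), /ʁ/ (voiced uvular fricative), among others, satisfy every feature; every other segment in the inventory fails at least one.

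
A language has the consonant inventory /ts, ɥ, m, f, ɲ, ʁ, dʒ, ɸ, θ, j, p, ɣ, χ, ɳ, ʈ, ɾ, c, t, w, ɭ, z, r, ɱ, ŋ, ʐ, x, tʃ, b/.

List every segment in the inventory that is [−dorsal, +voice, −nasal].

dʒ, ɾ, ɭ, z, r, ʐ, b

The [−dorsal] segments are /ts, m, f, dʒ, ɸ, θ, p, ɳ, ʈ, ɾ, t, ɭ, z, r, ɱ, ʐ, tʃ, b/.
Of those, [+voice] gives /m, dʒ, ɳ, ɾ, ɭ, z, r, ɱ, ʐ, b/.
Among these, [−nasal] leaves /dʒ, ɾ, ɭ, z, r, ʐ, b/.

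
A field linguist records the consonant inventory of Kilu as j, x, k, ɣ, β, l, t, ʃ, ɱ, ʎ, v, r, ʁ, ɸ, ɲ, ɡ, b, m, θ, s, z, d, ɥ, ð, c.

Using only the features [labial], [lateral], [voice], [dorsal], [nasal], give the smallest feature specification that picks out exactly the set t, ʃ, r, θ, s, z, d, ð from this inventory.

[−lateral, −labial, −dorsal]

/t, ʃ, r, θ, s, z, d, ð/ are all [−lateral], [−labial], [−dorsal], and no other segment in the inventory matches all three values. Dropping any one of them over-generates: [−labial, −dorsal] alone would also admit /l/; [−lateral, −dorsal] alone would also admit /β, ɱ, v, ɸ, …/; [−lateral, −labial] alone would also admit /j, x, k, ɣ, …/. No other combination of two listed features picks out exactly this set either, so fewer than three features will not do.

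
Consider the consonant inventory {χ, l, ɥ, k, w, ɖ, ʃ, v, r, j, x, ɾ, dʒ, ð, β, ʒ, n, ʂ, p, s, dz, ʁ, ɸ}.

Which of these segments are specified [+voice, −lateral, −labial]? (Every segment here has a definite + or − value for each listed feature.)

ɖ, r, j, ɾ, dʒ, ð, ʒ, n, dz, ʁ

Checking each segment against [+voice], [−lateral], [−labial]: /ɖ/ (voiced retroflex stop), /r/ (alveolar trill), /j/ (palatal glide), /ɾ/ (alveolar tap), /dʒ/ (voiced postalveolar affricate), /ð/ (voiced dental fricative), among others, satisfy every feature; every other segment in the inventory fails at least one.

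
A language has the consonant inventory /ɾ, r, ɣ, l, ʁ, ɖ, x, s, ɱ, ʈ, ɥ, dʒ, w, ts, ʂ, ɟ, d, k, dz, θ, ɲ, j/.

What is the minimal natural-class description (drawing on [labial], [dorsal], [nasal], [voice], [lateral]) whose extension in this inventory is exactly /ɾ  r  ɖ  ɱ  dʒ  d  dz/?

[+voice, −lateral, −dorsal]

The class [+voice], [−lateral], [−dorsal] has exactly /ɾ, r, ɖ, ɱ, dʒ, d, dz/ as its extension in this inventory. No smaller conjunction from the listed features achieves this: [−lateral, −dorsal] alone would also admit /s, ʈ, ts, ʂ, …/; [+voice, −dorsal] alone would also admit /l/; [+voice, −lateral] alone would also admit /ɣ, ʁ, ɥ, w, …/; and checking the remaining two-feature bundles turns up none with this extension.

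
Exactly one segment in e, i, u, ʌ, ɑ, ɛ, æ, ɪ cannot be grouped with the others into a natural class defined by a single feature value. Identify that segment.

The remaining segments after removing /u/ share [-round]; /u/ (high back rounded tense vowel) is [+round]. For every other candidate removal, the leftover set fails to share any single feature value that the removed segment lacks.

u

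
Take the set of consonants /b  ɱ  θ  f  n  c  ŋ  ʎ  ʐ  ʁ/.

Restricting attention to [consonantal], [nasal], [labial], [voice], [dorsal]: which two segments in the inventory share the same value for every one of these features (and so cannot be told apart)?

On the given features, /ʎ/ and /ʁ/ have an identical profile: [+consonantal], [-nasal], [-labial], [+voice], [+dorsal]. No other two segments in the inventory coincide on all 5 features. (They do differ in [lateral], [high] and [back], which are not among the given features.)

ʎ, ʁ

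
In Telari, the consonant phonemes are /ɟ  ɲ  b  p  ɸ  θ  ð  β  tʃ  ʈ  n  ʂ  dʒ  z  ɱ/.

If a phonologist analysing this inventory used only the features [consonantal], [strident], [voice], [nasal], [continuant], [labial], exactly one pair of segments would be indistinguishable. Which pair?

On the given features, /n/ and /ɲ/ have an identical profile: [+consonantal], [−strident], [+voice], [+nasal], [−continuant], [−labial]. No other two segments in the inventory coincide on all 6 features. (They do differ in [dorsal], which is not among the given features.)

n, ɲ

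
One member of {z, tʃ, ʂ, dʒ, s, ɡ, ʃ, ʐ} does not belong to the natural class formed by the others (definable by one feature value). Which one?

ɡ

/dʒ, z, ʃ, ʐ, ʂ, s, tʃ/ are all [+strident], but /ɡ/ (voiced velar stop) is [−strident]. No other single segment can be removed to leave a set sharing one feature value that the removed segment lacks, so /ɡ/ is the odd one out.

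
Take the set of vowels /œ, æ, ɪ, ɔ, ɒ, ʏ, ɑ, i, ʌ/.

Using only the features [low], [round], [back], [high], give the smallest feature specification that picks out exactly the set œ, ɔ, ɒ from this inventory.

[−high, +round]

/œ, ɔ, ɒ/ are all [−high], [+round], and no other segment in the inventory matches both values. Dropping any one of them over-generates: [+round] alone would also admit /ʏ/; [−high] alone would also admit /æ, ɑ, ʌ/. No other single listed feature picks out exactly this set either, so fewer than two features will not do.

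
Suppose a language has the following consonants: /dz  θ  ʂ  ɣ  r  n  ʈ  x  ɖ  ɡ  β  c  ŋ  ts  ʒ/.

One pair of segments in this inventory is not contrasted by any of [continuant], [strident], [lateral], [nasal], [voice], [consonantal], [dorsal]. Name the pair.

r, β

/r/ (alveolar trill) and /β/ (voiced bilabial fricative) are both [+continuant], [−strident], [−lateral], [−nasal], [+voice], [+consonantal], [−dorsal], so none of the listed features separates them. (They do differ in [sonorant], [labial] and [coronal], which are not among the given features.) Every other pair in the inventory differs on at least one listed feature.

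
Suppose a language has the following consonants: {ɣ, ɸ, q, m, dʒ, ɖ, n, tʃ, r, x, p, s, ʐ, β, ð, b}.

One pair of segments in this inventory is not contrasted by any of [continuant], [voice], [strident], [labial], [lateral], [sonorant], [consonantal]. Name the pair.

On the given features, /ɣ/ and /ð/ have an identical profile: [+continuant], [+voice], [-strident], [-labial], [-lateral], [-sonorant], [+consonantal]. No other two segments in the inventory coincide on all 7 features. (They do differ in [coronal] and [dorsal], which are not among the given features.)

ɣ, ð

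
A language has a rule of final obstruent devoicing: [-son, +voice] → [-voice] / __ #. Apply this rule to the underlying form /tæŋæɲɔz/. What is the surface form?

The only segment in the rule's environment that also matches [-son, +voice] is /z/. Applying [-voice] turns the voiced alveolar fricative into /s/ (voiceless alveolar fricative), giving [tæŋæɲɔs].

[tæŋæɲɔs]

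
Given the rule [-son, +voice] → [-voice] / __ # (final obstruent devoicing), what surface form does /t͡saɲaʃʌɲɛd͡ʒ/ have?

The only segment in the rule's environment that also matches [-son, +voice] is /d͡ʒ/. Applying [-voice] turns the voiced postalveolar affricate into /t͡ʃ/ (voiceless postalveolar affricate), giving [t͡saɲaʃʌɲɛt͡ʃ].

[t͡saɲaʃʌɲɛt͡ʃ]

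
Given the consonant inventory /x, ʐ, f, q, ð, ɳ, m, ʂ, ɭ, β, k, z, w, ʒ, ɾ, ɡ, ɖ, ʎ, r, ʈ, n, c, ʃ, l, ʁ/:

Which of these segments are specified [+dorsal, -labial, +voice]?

Checking each segment against [+dorsal], [-labial], [+voice]: /ɡ/ (voiced velar stop), /ʎ/ (palatal lateral approximant), /ʁ/ (voiced uvular fricative) satisfy every feature; every other segment in the inventory fails at least one.

ɡ, ʎ, ʁ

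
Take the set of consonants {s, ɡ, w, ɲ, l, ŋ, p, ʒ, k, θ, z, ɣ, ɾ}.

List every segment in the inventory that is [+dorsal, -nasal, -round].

Eliminate segments failing any feature: /s, l, p, ʒ, θ, z, ɾ/ are [-dorsal]; /w/ is [+round]; /ɲ, ŋ/ are [+nasal]. The remaining /ɡ, k, ɣ/ satisfy [+dorsal], [-nasal], [-round].

ɡ, k, ɣ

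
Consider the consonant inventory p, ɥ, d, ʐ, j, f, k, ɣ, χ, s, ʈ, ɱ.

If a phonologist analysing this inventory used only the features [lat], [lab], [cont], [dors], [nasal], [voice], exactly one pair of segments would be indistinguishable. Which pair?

On the given features, /j/ and /ɣ/ have an identical profile: [-lateral], [-labial], [+continuant], [+dorsal], [-nasal], [+voice]. No other two segments in the inventory coincide on all 6 features. (They do differ in [sonorant] and [back], which are not among the given features.)

j, ɣ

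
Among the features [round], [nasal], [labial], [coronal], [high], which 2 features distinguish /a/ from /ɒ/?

[labial], [round]

/a/ is the low unrounded vowel and /ɒ/ is the low back rounded vowel. Both are [−nasal], [−coronal], [−high]. /a/ is [−labial] while /ɒ/ is [+labial]; /a/ is [−round] while /ɒ/ is [+round], so the distinguishing features are [labial], [round].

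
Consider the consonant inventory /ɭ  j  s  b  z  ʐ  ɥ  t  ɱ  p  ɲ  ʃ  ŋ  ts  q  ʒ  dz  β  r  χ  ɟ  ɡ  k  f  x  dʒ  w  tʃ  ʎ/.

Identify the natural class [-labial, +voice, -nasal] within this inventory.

ɭ, j, z, ʐ, ʒ, dz, r, ɟ, ɡ, dʒ, ʎ

Checking each segment against [-labial], [+voice], [-nasal]: /ɭ/ (retroflex lateral approximant), /j/ (palatal glide), /z/ (voiced alveolar fricative), /ʐ/ (voiced retroflex fricative), /ʒ/ (voiced postalveolar fricative), /dz/ (voiced alveolar affricate), among others, satisfy every feature; every other segment in the inventory fails at least one.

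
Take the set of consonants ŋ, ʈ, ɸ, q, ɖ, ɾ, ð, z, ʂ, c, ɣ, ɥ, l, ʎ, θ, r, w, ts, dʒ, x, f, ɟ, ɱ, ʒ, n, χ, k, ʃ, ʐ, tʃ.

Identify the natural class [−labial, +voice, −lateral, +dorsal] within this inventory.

ŋ, ɣ, ɟ

First, the [−labial] segments are /ŋ, ʈ, q, ɖ, ɾ, ð, z, ʂ, c, ɣ, l, ʎ, θ, r, ts, dʒ, x, ɟ, ʒ, n, χ, k, ʃ, ʐ, tʃ/.
Among these, [+voice] gives /ŋ, ɖ, ɾ, ð, z, ɣ, l, ʎ, r, dʒ, ɟ, ʒ, n, ʐ/.
Within that set, [−lateral] gives /ŋ, ɖ, ɾ, ð, z, ɣ, r, dʒ, ɟ, ʒ, n, ʐ/.
Among these, [+dorsal] leaves /ŋ, ɣ, ɟ/.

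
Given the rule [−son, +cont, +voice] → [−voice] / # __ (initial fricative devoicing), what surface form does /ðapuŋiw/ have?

The only segment in the rule's environment that also matches [−son, +cont, +voice] is /ð/. Applying [−voice] turns the voiced dental fricative into /θ/ (voiceless dental fricative), giving [θapuŋiw].

[θapuŋiw]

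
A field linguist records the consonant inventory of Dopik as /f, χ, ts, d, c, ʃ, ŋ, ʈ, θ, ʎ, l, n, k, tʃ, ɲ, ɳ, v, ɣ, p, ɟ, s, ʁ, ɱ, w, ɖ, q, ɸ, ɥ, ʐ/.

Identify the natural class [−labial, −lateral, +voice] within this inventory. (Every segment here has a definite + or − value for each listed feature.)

Eliminate segments failing any feature: /f, v, p, ɱ, w, ɸ, ɥ/ are [+labial]; /χ, ts, c, ʃ, ʈ, θ, k, tʃ, s, q/ are [−voice]; /ʎ, l/ are [+lateral]. The remaining /d, ŋ, n, ɲ, ɳ, ɣ, ɟ, ʁ, ɖ, ʐ/ satisfy [−labial], [−lateral], [+voice].

d, ŋ, n, ɲ, ɳ, ɣ, ɟ, ʁ, ɖ, ʐ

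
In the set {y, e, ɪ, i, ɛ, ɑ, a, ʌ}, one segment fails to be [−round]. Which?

y

Every segment except /y/ is [−round]. /y/ (high front rounded tense vowel) is [+round], so it is the exception.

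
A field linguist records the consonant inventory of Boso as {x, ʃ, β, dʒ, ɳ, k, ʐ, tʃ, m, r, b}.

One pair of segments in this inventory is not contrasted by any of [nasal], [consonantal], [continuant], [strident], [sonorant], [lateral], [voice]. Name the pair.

m, ɳ

On the given features, /m/ and /ɳ/ have an identical profile: [+nasal], [+consonantal], [−continuant], [−strident], [+sonorant], [−lateral], [+voice]. No other two segments in the inventory coincide on all 7 features. (They do differ in [labial] and [coronal], which are not among the given features.)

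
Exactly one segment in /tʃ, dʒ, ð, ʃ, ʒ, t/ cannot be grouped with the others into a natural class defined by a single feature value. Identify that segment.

t

[distributed] groups all but one: /ð, tʃ, dʒ, ʒ, ʃ/ share [+distributed] while /t/ (voiceless alveolar stop) alone is [−distributed]. Removing any other segment would not leave a single-feature class that excludes it.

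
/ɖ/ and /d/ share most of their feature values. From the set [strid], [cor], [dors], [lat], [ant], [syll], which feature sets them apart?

[anterior]

/ɖ/ is the voiced retroflex stop and /d/ is the voiced alveolar stop. Both are [−strident], [+coronal], [−dorsal], [−lateral], [−syllabic]. /ɖ/ is [−anterior] while /d/ is [+anterior], so the distinguishing feature is [anterior].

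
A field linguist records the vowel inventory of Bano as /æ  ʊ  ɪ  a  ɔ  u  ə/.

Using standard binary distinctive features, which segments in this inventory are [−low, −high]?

ɔ, ə

Eliminate segments failing any feature: /æ, a/ are [+low]; /ʊ, ɪ, u/ are [+high]. The remaining /ɔ, ə/ satisfy [−low], [−high].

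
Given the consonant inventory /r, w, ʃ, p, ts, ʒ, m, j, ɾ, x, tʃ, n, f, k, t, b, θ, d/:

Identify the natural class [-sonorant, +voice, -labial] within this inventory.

ʒ, d

The [-sonorant] segments are /ʃ, p, ts, ʒ, x, tʃ, f, k, t, b, θ, d/.
Within that set, [+voice] gives /ʒ, b, d/.
Of those, [-labial] leaves /ʒ, d/.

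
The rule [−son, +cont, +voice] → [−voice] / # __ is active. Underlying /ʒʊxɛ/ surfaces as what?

/ʒ/ satisfies [−son, +cont, +voice] and sits in # __. The [−voice] counterpart of the voiced postalveolar fricative is /ʃ/. Other segments in /ʒʊxɛ/ either fail the structural description or are not in the environment, so the surface form is [ʃʊxɛ].

[ʃʊxɛ]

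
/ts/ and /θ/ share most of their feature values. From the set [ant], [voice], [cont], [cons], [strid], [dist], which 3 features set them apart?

[continuant], [strident], [distributed]

The two segments share [+anterior], [-voice], [+consonantal]. The only features from the list on which they differ: /ts/ is [-continuant] while /θ/ is [+continuant]; /ts/ is [+strident] while /θ/ is [-strident]; /ts/ is [-distributed] while /θ/ is [+distributed].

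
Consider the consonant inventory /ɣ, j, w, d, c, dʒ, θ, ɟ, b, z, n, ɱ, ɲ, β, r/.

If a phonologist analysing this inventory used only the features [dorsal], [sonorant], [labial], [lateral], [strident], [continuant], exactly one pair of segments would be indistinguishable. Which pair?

ɟ, c

Both /ɟ/ and /c/ are [+dorsal], [-sonorant], [-labial], [-lateral], [-strident], [-continuant]. Since the list omits [voice] — which does distinguish the voiced palatal stop from the voiceless palatal stop — this pair collapses; all other pairs remain distinct.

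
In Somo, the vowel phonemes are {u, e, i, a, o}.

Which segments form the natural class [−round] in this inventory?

e, i, a

The [−round] segments here are /e, i, a/; the remaining /u, o/ are [+round].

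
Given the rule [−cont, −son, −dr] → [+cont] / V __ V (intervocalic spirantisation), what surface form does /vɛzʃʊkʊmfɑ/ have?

[vɛzʃʊxʊmfɑ]

/k/ satisfies [−cont, −son, −dr] and sits in V __ V. The [+continuant] counterpart of the voiceless velar stop is /x/. Other segments in /vɛzʃʊkʊmfɑ/ either fail the structural description or are not in the environment, so the surface form is [vɛzʃʊxʊmfɑ].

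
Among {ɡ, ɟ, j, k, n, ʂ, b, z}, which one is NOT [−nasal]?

/b, ɟ, k, ʂ, ɡ, j, z/ are all [−nasal]; /n/ (alveolar nasal) is [+nasal].

n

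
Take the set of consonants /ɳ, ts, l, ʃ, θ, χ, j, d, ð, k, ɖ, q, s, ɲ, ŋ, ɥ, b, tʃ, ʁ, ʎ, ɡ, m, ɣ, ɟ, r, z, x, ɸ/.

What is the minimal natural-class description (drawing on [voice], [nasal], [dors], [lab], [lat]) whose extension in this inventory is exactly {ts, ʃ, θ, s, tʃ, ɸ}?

Every target segment is [−voice], [−dorsal]; each remaining inventory member fails at least one of these. Each conjunct is needed — [−dorsal] alone would also admit /ɳ, l, d, ð, …/; [−voice] alone would also admit /χ, k, q, x/ — and no other single listed feature has exactly this extension, so two is the minimum.

[−voice, −dors]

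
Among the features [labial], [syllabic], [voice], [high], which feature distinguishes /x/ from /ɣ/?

[voice]

/x/ is the voiceless velar fricative and /ɣ/ is the voiced velar fricative. Both are [−labial], [−syllabic], [+high]. /x/ is [−voice] while /ɣ/ is [+voice], so the distinguishing feature is [voice].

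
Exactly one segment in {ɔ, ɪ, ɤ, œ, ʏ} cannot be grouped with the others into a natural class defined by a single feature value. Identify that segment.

The remaining segments after removing /ɤ/ share [−tense]; /ɤ/ (mid back unrounded tense vowel) is [+tense]. For every other candidate removal, the leftover set fails to share any single feature value that the removed segment lacks.

ɤ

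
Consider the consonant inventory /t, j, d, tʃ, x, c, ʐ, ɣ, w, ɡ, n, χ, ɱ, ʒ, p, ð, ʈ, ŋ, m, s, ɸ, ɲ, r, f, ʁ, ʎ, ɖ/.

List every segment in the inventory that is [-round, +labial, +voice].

ɱ, m

Checking each segment against [-round], [+labial], [+voice]: /ɱ/ (labiodental nasal), /m/ (bilabial nasal) satisfy every feature; every other segment in the inventory fails at least one.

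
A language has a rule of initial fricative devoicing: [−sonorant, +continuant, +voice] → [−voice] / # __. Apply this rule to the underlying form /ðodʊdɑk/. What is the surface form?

The only segment in the rule's environment that also matches [−sonorant, +continuant, +voice] is /ð/. Applying [−voice] turns the voiced dental fricative into /θ/ (voiceless dental fricative), giving [θodʊdɑk].

[θodʊdɑk]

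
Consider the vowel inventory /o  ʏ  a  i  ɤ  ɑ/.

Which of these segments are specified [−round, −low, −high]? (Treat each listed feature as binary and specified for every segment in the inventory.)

ɤ

Checking each segment against [−round], [−low], [−high]: /ɤ/ (mid back unrounded tense vowel) satisfies every feature; every other segment in the inventory fails at least one.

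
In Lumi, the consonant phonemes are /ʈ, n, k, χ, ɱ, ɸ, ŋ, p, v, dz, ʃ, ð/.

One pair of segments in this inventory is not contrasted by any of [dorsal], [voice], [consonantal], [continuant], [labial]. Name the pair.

On the given features, /dz/ and /n/ have an identical profile: [−dorsal], [+voice], [+consonantal], [−continuant], [−labial]. No other two segments in the inventory coincide on all 5 features. (They do differ in [sonorant], [nasal] and [strident], which are not among the given features.)

dz, n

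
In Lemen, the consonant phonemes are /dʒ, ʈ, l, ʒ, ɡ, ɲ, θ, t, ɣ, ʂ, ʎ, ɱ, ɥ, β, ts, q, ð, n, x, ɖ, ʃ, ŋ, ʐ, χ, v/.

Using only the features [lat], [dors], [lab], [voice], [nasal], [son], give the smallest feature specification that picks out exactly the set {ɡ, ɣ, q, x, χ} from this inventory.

[−son, +dors]

/ɡ, ɣ, q, x, χ/ are all [−sonorant], [+dorsal], and no other segment in the inventory matches both values. Dropping any one of them over-generates: [+dorsal] alone would also admit /ɲ, ʎ, ɥ, ŋ/; [−sonorant] alone would also admit /dʒ, ʈ, ʒ, θ, …/. No other single listed feature picks out exactly this set either, so fewer than two features will not do.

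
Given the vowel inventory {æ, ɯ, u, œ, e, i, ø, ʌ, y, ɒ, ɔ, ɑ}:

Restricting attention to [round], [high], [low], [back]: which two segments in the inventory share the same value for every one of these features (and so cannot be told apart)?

œ, ø

On the given features, /œ/ and /ø/ have an identical profile: [+round], [−high], [−low], [−back]. No other two segments in the inventory coincide on all 4 features. (They do differ in [tense], which is not among the given features.)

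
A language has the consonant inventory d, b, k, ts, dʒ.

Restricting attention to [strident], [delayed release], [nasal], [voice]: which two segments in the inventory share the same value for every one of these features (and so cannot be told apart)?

b, d

On the given features, /b/ and /d/ have an identical profile: [−strident], [−delayed release], [−nasal], [+voice]. No other two segments in the inventory coincide on all 4 features. (They do differ in [labial] and [coronal], which are not among the given features.)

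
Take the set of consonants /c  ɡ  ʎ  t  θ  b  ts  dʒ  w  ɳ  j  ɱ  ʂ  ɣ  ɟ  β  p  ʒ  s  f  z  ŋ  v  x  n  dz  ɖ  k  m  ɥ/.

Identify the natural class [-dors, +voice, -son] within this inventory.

Eliminate segments failing any feature: /c, ɡ, ʎ, w, j, ɣ, ɟ, ŋ, x, k, ɥ/ are [+dorsal]; /t, θ, ts, ʂ, p, s, f/ are [-voice]; /ɳ, ɱ, n, m/ are [+sonorant]. The remaining /b, dʒ, β, ʒ, z, v, dz, ɖ/ satisfy [-dorsal], [+voice], [-sonorant].

b, dʒ, β, ʒ, z, v, dz, ɖ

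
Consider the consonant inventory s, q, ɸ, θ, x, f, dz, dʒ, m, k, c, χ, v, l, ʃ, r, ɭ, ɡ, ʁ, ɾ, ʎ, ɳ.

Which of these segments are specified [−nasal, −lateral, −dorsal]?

s, ɸ, θ, f, dz, dʒ, v, ʃ, r, ɾ

Checking each segment against [−nasal], [−lateral], [−dorsal]: /s/ (voiceless alveolar fricative), /ɸ/ (voiceless bilabial fricative), /θ/ (voiceless dental fricative), /f/ (voiceless labiodental fricative), /dz/ (voiced alveolar affricate), /dʒ/ (voiced postalveolar affricate), among others, satisfy every feature; every other segment in the inventory fails at least one.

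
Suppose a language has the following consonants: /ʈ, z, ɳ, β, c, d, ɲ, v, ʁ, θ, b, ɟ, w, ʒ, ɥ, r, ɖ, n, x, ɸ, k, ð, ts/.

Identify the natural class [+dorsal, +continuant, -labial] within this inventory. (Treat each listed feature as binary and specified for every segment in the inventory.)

Checking each segment against [+dorsal], [+continuant], [-labial]: /ʁ/ (voiced uvular fricative), /x/ (voiceless velar fricative) satisfy every feature; every other segment in the inventory fails at least one.

ʁ, x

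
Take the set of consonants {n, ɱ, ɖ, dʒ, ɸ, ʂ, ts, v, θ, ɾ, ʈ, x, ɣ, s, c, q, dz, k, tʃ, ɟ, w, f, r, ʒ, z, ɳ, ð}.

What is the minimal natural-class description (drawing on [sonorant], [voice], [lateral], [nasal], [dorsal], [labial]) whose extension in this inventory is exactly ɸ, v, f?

/ɸ, v, f/ are all [−sonorant], [+labial], and no other segment in the inventory matches both values. Dropping any one of them over-generates: [+labial] alone would also admit /ɱ, w/; [−sonorant] alone would also admit /ɖ, dʒ, ʂ, ts, …/. No other single listed feature picks out exactly this set either, so fewer than two features will not do.

[−sonorant, +labial]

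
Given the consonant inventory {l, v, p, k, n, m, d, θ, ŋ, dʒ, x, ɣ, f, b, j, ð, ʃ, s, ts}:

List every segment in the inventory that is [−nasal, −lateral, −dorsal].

v, p, d, θ, dʒ, f, b, ð, ʃ, s, ts

First, the [−nasal] segments are /l, v, p, k, d, θ, dʒ, x, ɣ, f, b, j, ð, ʃ, s, ts/.
Then [−lateral] gives /v, p, k, d, θ, dʒ, x, ɣ, f, b, j, ð, ʃ, s, ts/.
Intersecting with [−dorsal] leaves /v, p, d, θ, dʒ, f, b, ð, ʃ, s, ts/.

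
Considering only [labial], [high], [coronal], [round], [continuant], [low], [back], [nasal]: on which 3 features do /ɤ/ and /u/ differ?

[labial], [round], [high]

/ɤ/ is the mid back unrounded tense vowel and /u/ is the high back rounded tense vowel. Both are [−coronal], [+continuant], [−low], [+back], [−nasal]. /ɤ/ is [−labial] while /u/ is [+labial]; /ɤ/ is [−round] while /u/ is [+round]; /ɤ/ is [−high] while /u/ is [+high], so the distinguishing features are [labial], [round], [high].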